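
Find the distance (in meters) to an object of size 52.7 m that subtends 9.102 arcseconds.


D = size / theta_rad, theta_rad = 9.102 * pi/(180*3600) = 4.413e-05, D = 1.194e+06

1.194e+06 m


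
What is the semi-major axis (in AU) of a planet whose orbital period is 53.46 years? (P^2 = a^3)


a = P^(2/3) = 53.46^(2/3) = 14.1912

14.1912 AU


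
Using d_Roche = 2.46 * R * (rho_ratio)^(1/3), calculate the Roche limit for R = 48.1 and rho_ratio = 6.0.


d_Roche = 2.46 * 48.1 * 6.0^(1/3) = 215.0126

215.0126


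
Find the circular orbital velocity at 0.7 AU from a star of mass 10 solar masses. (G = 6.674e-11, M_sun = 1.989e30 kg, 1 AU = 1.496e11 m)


v = sqrt(GM/r) = sqrt(6.674e-11 * 1.989e+31 / 1.047e+11) = 112588.9259

112588.9259 m/s


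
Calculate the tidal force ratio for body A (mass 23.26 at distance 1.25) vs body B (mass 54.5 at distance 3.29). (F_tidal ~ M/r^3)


Ratio = (M1/r1^3) / (M2/r2^3) = (23.26/1.25^3) / (54.5/3.29^3) = 7.7816

7.7816


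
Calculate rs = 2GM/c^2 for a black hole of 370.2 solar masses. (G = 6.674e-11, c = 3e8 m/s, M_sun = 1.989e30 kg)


M = 370.2 * 1.989e30 kg = 7.363278e+32 kg. rs = 2GM/c^2 = 2 * 6.674e-11 * 7.363278e+32 / (3e8)^2 = 1.092e+06

1.092e+06 m


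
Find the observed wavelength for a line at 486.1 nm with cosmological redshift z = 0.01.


lam_obs = lam_emit * (1 + z) = 486.1 * (1 + 0.01) = 490.961

490.961 nm


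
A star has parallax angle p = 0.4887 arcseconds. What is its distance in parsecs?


d = 1/p = 1/0.4887 = 2.0462

2.0462 pc


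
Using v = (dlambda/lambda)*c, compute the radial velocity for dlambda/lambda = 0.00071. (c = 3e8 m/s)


v = (dlambda/lambda) * c = 0.00071 * 3e8 = 213000.0

213000.0 m/s


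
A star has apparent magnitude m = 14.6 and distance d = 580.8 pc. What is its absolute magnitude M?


M = m - 5*log10(d) + 5 = 14.6 - 5*log10(580.8) + 5 = 5.7799

5.7799


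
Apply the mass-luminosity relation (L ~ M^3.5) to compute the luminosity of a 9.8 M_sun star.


L/L_sun = (M/M_sun)^3.5 = 9.8^3.5 = 2946.397

2946.397 L_sun


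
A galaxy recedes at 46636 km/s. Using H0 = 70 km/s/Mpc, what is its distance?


d = v / H0 = 46636 / 70 = 666.2286

666.2286 Mpc


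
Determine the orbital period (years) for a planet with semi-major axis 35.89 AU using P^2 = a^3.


P = a^(3/2) = 35.89^1.5 = 215.0108

215.0108 years


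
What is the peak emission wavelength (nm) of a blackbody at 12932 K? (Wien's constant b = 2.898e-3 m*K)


lam_max = b / T = 2.898e-3 / 12932 = 2.241e-07 m = 224.0953 nm

224.0953 nm


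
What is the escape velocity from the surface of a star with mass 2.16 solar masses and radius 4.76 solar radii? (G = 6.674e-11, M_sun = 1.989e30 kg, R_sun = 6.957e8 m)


M = 2.16 * 1.989e30 kg = 4.29624e+30 kg; R = 4.76 * 6.957e8 m = 3.311532e+09 m. v_esc = sqrt(2GM/R) = sqrt(2 * 6.674e-11 * 4.29624e+30 / 3.311532e+09) = 416138.4911

416138.4911 m/s


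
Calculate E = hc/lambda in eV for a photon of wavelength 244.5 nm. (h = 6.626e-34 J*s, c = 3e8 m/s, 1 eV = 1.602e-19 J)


E = hc/lambda = 6.626e-34 * 3e8 / 2.445e-07 = 8.130e-19 J = 5.0749 eV

5.0749 eV


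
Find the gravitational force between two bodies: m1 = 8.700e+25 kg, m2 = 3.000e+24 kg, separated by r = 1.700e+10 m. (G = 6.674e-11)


F = G*m1*m2/r^2 = 6.674e-11 * 8.700e+25 * 3.000e+24 / (1.700e+10)^2 = 6.674e-11 * 2.610e+50 / 2.890e+20 = 6.027e+19

6.027e+19 N


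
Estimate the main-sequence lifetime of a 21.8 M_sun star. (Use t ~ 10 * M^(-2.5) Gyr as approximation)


t = 10 * M^(-2.5) = 10 * 21.8^(-2.5) = 0.0045

0.0045 Gyr


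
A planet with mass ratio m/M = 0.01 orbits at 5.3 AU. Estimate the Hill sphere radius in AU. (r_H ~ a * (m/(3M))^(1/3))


r_H = a * (m/3M)^(1/3) = 5.3 * (0.01/3)^(1/3) = 0.7917

0.7917 AU


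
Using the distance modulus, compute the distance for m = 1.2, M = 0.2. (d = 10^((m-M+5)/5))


d = 10^((m - M + 5)/5) = 10^((1.2 - 0.2 + 5)/5) = 15.8489

15.8489 pc


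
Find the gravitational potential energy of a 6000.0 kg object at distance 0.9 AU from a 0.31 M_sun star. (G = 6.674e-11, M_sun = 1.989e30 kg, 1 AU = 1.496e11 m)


M = 0.31 * 1.989e30 kg = 6.1659e+29 kg; r = 0.9 AU * 1.496e11 m/AU = 1.3464e+11 m. U = -GM*m/r = -(6.674e-11 * 6.1659e+29 * 6000.0) / 1.3464e+11 = -1.834e+12

-1.834e+12 J


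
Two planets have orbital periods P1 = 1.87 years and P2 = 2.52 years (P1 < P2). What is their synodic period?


1/P_syn = |1/P1 - 1/P2| = |1/1.87 - 1/2.52| => P_syn = 7.2498

7.2498 years


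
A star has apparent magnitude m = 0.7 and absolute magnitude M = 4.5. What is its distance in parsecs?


d = 10^((m - M + 5)/5) = 10^((0.7 - 4.5 + 5)/5) = 1.7378

1.7378 pc


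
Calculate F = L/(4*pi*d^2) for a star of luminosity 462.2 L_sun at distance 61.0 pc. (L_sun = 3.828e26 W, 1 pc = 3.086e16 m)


F = L / (4*pi*d^2) = 1.769e+29 / (4*pi*(1.882e+18)^2) = 3.973e-09

3.973e-09 W/m^2


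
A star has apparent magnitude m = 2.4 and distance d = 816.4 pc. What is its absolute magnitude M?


M = m - 5*log10(d) + 5 = 2.4 - 5*log10(816.4) + 5 = -7.1595

-7.1595


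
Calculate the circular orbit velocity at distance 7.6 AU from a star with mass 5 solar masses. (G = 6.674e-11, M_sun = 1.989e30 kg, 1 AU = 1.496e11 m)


v = sqrt(GM/r) = sqrt(6.674e-11 * 9.945e+30 / 1.137e+12) = 24161.4449

24161.4449 m/s


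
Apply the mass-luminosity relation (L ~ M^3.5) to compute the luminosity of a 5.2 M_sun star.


L/L_sun = (M/M_sun)^3.5 = 5.2^3.5 = 320.6356

320.6356 L_sun


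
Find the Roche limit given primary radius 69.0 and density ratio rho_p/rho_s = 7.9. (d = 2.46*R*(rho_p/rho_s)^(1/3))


d_Roche = 2.46 * 69.0 * 7.9^(1/3) = 338.0596

338.0596


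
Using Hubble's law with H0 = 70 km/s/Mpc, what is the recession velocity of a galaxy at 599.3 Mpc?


v = H0 * d = 70 * 599.3 = 41951.0

41951.0 km/s


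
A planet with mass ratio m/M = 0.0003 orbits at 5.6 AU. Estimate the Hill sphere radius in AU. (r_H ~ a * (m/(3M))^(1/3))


r_H = a * (m/3M)^(1/3) = 5.6 * (0.0003/3)^(1/3) = 0.2599

0.2599 AU


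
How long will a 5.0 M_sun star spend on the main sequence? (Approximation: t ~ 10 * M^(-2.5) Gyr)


t = 10 * M^(-2.5) = 10 * 5.0^(-2.5) = 0.1789

0.1789 Gyr


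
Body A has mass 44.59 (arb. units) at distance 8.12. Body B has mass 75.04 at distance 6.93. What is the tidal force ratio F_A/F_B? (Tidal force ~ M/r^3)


Ratio = (M1/r1^3) / (M2/r2^3) = (44.59/8.12^3) / (75.04/6.93^3) = 0.3694

0.3694


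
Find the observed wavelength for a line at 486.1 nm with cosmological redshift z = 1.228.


lam_obs = lam_emit * (1 + z) = 486.1 * (1 + 1.228) = 1083.0308

1083.0308 nm


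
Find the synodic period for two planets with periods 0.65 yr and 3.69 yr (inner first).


1/P_syn = |1/P1 - 1/P2| = |1/0.65 - 1/3.69| => P_syn = 0.789

0.789 years


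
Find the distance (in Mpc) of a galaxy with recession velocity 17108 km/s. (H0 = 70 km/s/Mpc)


d = v / H0 = 17108 / 70 = 244.4

244.4 Mpc


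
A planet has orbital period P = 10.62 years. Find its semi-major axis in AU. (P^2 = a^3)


a = P^(2/3) = 10.62^(2/3) = 4.8315

4.8315 AU


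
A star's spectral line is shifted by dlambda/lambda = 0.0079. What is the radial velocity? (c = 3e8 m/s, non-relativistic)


v = (dlambda/lambda) * c = 0.0079 * 3e8 = 2.370e+06

2.370e+06 m/s


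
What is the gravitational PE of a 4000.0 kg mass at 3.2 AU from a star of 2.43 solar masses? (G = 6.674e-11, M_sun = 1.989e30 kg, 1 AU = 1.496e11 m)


M = 2.43 * 1.989e30 kg = 4.83327e+30 kg; r = 3.2 AU * 1.496e11 m/AU = 4.7872e+11 m. U = -GM*m/r = -(6.674e-11 * 4.83327e+30 * 4000.0) / 4.7872e+11 = -2.695e+12

-2.695e+12 J


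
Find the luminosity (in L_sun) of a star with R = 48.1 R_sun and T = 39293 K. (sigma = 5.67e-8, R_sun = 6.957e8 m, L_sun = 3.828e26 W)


R = 48.1 * 6.957e8 m = 3.346317e+10 m. L = 4*pi*R^2*sigma*T^4 = 4*pi*(3.346317e+10)^2 * 5.67e-8 * 39293^4 = 1.901900687e+33 W. L/L_sun = 1.901900687e+33 / 3.828e26 = 4.968e+06

4.968e+06 L_sun


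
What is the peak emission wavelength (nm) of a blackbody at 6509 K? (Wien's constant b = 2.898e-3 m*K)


lam_max = b / T = 2.898e-3 / 6509 = 4.452e-07 m = 445.2297 nm

445.2297 nm


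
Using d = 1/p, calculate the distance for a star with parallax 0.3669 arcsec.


d = 1/p = 1/0.3669 = 2.7255

2.7255 pc


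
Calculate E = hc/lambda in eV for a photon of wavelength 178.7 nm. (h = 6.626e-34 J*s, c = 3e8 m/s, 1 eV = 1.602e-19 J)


E = hc/lambda = 6.626e-34 * 3e8 / 1.787e-07 = 1.112e-18 J = 6.9436 eV

6.9436 eV


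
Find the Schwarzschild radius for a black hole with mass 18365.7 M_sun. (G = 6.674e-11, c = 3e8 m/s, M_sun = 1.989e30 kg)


M = 18365.7 * 1.989e30 kg = 3.65293773e+34 kg. rs = 2GM/c^2 = 2 * 6.674e-11 * 3.65293773e+34 / (3e8)^2 = 5.418e+07

5.418e+07 m


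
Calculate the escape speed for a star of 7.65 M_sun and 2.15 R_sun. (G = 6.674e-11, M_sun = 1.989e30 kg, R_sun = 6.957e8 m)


M = 7.65 * 1.989e30 kg = 1.521585e+31 kg; R = 2.15 * 6.957e8 m = 1.495755e+09 m. v_esc = sqrt(2GM/R) = sqrt(2 * 6.674e-11 * 1.521585e+31 / 1.495755e+09) = 1.165e+06

1.165e+06 m/s


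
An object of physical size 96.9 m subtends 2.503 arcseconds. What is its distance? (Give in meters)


D = size / theta_rad, theta_rad = 2.503 * pi/(180*3600) = 1.213e-05, D = 7.985e+06

7.985e+06 m


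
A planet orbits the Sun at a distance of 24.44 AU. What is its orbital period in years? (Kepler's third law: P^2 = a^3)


P = a^(3/2) = 24.44^1.5 = 120.8236

120.8236 years


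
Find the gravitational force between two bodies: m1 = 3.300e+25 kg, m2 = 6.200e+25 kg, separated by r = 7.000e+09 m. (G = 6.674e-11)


F = G*m1*m2/r^2 = 6.674e-11 * 3.300e+25 * 6.200e+25 / (7.000e+09)^2 = 6.674e-11 * 2.046e+51 / 4.900e+19 = 2.787e+21

2.787e+21 N


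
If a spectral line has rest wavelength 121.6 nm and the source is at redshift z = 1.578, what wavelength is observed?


lam_obs = lam_emit * (1 + z) = 121.6 * (1 + 1.578) = 313.4848

313.4848 nm


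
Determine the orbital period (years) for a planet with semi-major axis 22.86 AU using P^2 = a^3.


P = a^(3/2) = 22.86^1.5 = 109.2985

109.2985 years


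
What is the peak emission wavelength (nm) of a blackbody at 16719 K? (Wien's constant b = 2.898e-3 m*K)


lam_max = b / T = 2.898e-3 / 16719 = 1.733e-07 m = 173.3357 nm

173.3357 nm


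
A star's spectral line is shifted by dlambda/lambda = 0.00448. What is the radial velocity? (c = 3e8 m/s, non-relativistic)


v = (dlambda/lambda) * c = 0.00448 * 3e8 = 1.344e+06

1.344e+06 m/s


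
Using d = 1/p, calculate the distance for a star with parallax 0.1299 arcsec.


d = 1/p = 1/0.1299 = 7.6982

7.6982 pc


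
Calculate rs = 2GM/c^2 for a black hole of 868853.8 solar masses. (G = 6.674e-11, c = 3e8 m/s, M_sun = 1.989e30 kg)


M = 868853.8 * 1.989e30 kg = 1.728150208e+36 kg. rs = 2GM/c^2 = 2 * 6.674e-11 * 1.728150208e+36 / (3e8)^2 = 2.563e+09

2.563e+09 m


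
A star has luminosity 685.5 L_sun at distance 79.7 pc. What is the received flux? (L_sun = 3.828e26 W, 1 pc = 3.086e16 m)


F = L / (4*pi*d^2) = 2.624e+29 / (4*pi*(2.460e+18)^2) = 3.452e-09

3.452e-09 W/m^2


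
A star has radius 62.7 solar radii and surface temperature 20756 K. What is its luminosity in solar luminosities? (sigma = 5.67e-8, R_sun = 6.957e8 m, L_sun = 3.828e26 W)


R = 62.7 * 6.957e8 m = 4.362039e+10 m. L = 4*pi*R^2*sigma*T^4 = 4*pi*(4.362039e+10)^2 * 5.67e-8 * 20756^4 = 2.516208699e+32 W. L/L_sun = 2.516208699e+32 / 3.828e26 = 657316.7969

657316.7969 L_sun


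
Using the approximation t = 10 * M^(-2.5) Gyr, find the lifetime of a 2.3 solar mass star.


t = 10 * M^(-2.5) = 10 * 2.3^(-2.5) = 1.2465

1.2465 Gyr


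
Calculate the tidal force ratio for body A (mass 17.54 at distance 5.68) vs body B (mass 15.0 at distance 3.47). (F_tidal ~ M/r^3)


Ratio = (M1/r1^3) / (M2/r2^3) = (17.54/5.68^3) / (15.0/3.47^3) = 0.2666

0.2666


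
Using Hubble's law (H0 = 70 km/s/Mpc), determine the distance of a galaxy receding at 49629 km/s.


d = v / H0 = 49629 / 70 = 708.9857

708.9857 Mpc


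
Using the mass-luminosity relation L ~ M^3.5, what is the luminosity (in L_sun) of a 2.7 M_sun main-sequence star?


L/L_sun = (M/M_sun)^3.5 = 2.7^3.5 = 32.3425

32.3425 L_sun


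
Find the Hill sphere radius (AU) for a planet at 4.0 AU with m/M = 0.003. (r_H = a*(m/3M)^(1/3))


r_H = a * (m/3M)^(1/3) = 4.0 * (0.003/3)^(1/3) = 0.4

0.4 AU


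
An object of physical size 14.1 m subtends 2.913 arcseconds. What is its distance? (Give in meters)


D = size / theta_rad, theta_rad = 2.913 * pi/(180*3600) = 1.412e-05, D = 998398.1353

998398.1353 m


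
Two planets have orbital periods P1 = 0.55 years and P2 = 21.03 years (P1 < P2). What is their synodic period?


1/P_syn = |1/P1 - 1/P2| = |1/0.55 - 1/21.03| => P_syn = 0.5648

0.5648 years


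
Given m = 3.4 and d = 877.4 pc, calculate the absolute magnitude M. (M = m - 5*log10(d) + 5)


M = m - 5*log10(d) + 5 = 3.4 - 5*log10(877.4) + 5 = -6.316

-6.316


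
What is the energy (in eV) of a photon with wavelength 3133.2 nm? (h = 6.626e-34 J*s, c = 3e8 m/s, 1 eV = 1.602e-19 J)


E = hc/lambda = 6.626e-34 * 3e8 / 3.133e-06 = 6.344e-20 J = 0.396 eV

0.396 eV


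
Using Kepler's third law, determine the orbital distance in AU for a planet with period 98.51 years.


a = P^(2/3) = 98.51^(2/3) = 21.3298

21.3298 AU


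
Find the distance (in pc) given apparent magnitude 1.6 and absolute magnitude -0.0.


d = 10^((m - M + 5)/5) = 10^((1.6 - -0.0 + 5)/5) = 20.893

20.893 pc


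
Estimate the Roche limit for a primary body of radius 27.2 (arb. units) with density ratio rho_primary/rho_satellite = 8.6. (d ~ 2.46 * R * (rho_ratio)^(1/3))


d_Roche = 2.46 * 27.2 * 8.6^(1/3) = 137.0893

137.0893


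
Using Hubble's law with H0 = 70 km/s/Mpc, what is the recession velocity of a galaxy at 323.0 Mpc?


v = H0 * d = 70 * 323.0 = 22610.0

22610.0 km/s


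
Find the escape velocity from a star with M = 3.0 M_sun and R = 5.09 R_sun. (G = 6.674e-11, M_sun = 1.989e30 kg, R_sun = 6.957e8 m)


M = 3.0 * 1.989e30 kg = 5.967e+30 kg; R = 5.09 * 6.957e8 m = 3.541113e+09 m. v_esc = sqrt(2GM/R) = sqrt(2 * 6.674e-11 * 5.967e+30 / 3.541113e+09) = 474259.7031

474259.7031 m/s


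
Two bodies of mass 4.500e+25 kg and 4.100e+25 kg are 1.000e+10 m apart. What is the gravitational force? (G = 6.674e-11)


F = G*m1*m2/r^2 = 6.674e-11 * 4.500e+25 * 4.100e+25 / (1.000e+10)^2 = 6.674e-11 * 1.845e+51 / 1.000e+20 = 1.231e+21

1.231e+21 N


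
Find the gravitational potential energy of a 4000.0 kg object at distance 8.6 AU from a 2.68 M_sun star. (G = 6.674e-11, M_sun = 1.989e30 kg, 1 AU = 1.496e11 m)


M = 2.68 * 1.989e30 kg = 5.33052e+30 kg; r = 8.6 AU * 1.496e11 m/AU = 1.28656e+12 m. U = -GM*m/r = -(6.674e-11 * 5.33052e+30 * 4000.0) / 1.28656e+12 = -1.106e+12

-1.106e+12 J


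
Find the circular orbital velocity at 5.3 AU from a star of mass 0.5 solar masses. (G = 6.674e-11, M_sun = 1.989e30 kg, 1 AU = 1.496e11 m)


v = sqrt(GM/r) = sqrt(6.674e-11 * 9.945e+29 / 7.929e+11) = 9149.3821

9149.3821 m/s


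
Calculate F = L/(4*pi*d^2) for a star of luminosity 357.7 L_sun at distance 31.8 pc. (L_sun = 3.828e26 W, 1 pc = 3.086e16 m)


F = L / (4*pi*d^2) = 1.369e+29 / (4*pi*(9.813e+17)^2) = 1.131e-08

1.131e-08 W/m^2


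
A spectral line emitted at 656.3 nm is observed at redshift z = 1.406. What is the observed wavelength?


lam_obs = lam_emit * (1 + z) = 656.3 * (1 + 1.406) = 1579.0578

1579.0578 nm


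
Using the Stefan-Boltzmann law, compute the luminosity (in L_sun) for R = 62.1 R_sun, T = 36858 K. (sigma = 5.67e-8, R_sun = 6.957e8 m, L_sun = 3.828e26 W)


R = 62.1 * 6.957e8 m = 4.320297e+10 m. L = 4*pi*R^2*sigma*T^4 = 4*pi*(4.320297e+10)^2 * 5.67e-8 * 36858^4 = 2.454410458e+33 W. L/L_sun = 2.454410458e+33 / 3.828e26 = 6.412e+06

6.412e+06 L_sun


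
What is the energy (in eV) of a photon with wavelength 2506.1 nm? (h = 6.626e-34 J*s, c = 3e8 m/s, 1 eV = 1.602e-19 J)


E = hc/lambda = 6.626e-34 * 3e8 / 2.506e-06 = 7.932e-20 J = 0.4951 eV

0.4951 eV


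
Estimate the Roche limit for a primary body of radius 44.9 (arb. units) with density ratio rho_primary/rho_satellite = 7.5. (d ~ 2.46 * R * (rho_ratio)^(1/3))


d_Roche = 2.46 * 44.9 * 7.5^(1/3) = 216.2064

216.2064


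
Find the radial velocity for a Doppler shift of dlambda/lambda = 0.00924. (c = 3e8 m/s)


v = (dlambda/lambda) * c = 0.00924 * 3e8 = 2.772e+06

2.772e+06 m/s


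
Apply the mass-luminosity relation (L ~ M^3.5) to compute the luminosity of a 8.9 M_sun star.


L/L_sun = (M/M_sun)^3.5 = 8.9^3.5 = 2103.1247

2103.1247 L_sun


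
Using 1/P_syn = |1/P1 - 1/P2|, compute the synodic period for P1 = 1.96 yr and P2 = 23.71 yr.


1/P_syn = |1/P1 - 1/P2| = |1/1.96 - 1/23.71| => P_syn = 2.1366

2.1366 years


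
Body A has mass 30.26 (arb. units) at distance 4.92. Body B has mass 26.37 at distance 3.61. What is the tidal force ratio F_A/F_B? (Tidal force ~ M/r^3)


Ratio = (M1/r1^3) / (M2/r2^3) = (30.26/4.92^3) / (26.37/3.61^3) = 0.4533

0.4533


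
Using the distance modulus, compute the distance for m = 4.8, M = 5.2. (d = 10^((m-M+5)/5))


d = 10^((m - M + 5)/5) = 10^((4.8 - 5.2 + 5)/5) = 8.3176

8.3176 pc


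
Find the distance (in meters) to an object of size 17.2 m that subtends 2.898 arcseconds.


D = size / theta_rad, theta_rad = 2.898 * pi/(180*3600) = 1.405e-05, D = 1.224e+06

1.224e+06 m


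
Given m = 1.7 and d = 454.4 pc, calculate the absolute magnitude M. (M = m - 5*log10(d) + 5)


M = m - 5*log10(d) + 5 = 1.7 - 5*log10(454.4) + 5 = -6.5872

-6.5872


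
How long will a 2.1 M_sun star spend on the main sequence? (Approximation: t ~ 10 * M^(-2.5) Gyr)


t = 10 * M^(-2.5) = 10 * 2.1^(-2.5) = 1.5648

1.5648 Gyr


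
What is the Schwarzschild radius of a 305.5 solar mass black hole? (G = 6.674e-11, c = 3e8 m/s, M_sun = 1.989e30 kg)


M = 305.5 * 1.989e30 kg = 6.076395e+32 kg. rs = 2GM/c^2 = 2 * 6.674e-11 * 6.076395e+32 / (3e8)^2 = 901196.894

901196.894 m


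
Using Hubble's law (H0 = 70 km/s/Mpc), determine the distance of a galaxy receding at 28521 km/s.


d = v / H0 = 28521 / 70 = 407.4429

407.4429 Mpc


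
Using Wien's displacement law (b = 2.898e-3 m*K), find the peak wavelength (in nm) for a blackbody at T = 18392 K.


lam_max = b / T = 2.898e-3 / 18392 = 1.576e-07 m = 157.5685 nm

157.5685 nm


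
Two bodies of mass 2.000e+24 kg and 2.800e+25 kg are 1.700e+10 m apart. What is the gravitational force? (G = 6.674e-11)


F = G*m1*m2/r^2 = 6.674e-11 * 2.000e+24 * 2.800e+25 / (1.700e+10)^2 = 6.674e-11 * 5.600e+49 / 2.890e+20 = 1.293e+19

1.293e+19 N


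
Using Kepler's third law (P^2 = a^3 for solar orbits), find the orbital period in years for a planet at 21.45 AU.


P = a^(3/2) = 21.45^1.5 = 99.3438

99.3438 years


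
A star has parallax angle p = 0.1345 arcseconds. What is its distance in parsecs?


d = 1/p = 1/0.1345 = 7.4349

7.4349 pc


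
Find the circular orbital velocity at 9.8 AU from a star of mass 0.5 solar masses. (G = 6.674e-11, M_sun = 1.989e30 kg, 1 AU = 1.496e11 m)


v = sqrt(GM/r) = sqrt(6.674e-11 * 9.945e+29 / 1.466e+12) = 6728.4753

6728.4753 m/s


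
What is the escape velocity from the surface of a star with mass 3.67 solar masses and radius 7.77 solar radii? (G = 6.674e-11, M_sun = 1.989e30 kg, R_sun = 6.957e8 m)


M = 3.67 * 1.989e30 kg = 7.29963e+30 kg; R = 7.77 * 6.957e8 m = 5.405589e+09 m. v_esc = sqrt(2GM/R) = sqrt(2 * 6.674e-11 * 7.29963e+30 / 5.405589e+09) = 424557.9832

424557.9832 m/s


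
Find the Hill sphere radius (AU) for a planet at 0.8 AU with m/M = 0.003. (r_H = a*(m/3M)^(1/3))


r_H = a * (m/3M)^(1/3) = 0.8 * (0.003/3)^(1/3) = 0.08

0.08 AU


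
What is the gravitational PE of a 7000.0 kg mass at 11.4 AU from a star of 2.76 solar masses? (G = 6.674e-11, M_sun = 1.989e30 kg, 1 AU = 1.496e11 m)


M = 2.76 * 1.989e30 kg = 5.48964e+30 kg; r = 11.4 AU * 1.496e11 m/AU = 1.70544e+12 m. U = -GM*m/r = -(6.674e-11 * 5.48964e+30 * 7000.0) / 1.70544e+12 = -1.504e+12

-1.504e+12 J


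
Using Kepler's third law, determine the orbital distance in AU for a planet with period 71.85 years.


a = P^(2/3) = 71.85^(2/3) = 17.2829

17.2829 AU


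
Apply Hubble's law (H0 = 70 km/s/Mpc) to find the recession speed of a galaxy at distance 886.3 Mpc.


v = H0 * d = 70 * 886.3 = 62041.0

62041.0 km/s


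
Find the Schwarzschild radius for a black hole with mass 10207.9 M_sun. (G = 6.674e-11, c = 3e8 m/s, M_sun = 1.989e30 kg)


M = 10207.9 * 1.989e30 kg = 2.03035131e+34 kg. rs = 2GM/c^2 = 2 * 6.674e-11 * 2.03035131e+34 / (3e8)^2 = 3.011e+07

3.011e+07 m


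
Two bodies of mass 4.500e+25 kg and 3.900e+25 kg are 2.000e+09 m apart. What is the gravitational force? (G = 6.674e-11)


F = G*m1*m2/r^2 = 6.674e-11 * 4.500e+25 * 3.900e+25 / (2.000e+09)^2 = 6.674e-11 * 1.755e+51 / 4.000e+18 = 2.928e+22

2.928e+22 N


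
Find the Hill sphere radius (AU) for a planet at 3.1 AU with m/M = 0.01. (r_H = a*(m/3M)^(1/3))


r_H = a * (m/3M)^(1/3) = 3.1 * (0.01/3)^(1/3) = 0.4631

0.4631 AU


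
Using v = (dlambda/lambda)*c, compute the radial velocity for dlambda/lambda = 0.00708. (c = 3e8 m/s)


v = (dlambda/lambda) * c = 0.00708 * 3e8 = 2.124e+06

2.124e+06 m/s


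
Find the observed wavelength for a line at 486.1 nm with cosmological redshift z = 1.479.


lam_obs = lam_emit * (1 + z) = 486.1 * (1 + 1.479) = 1205.0419

1205.0419 nm


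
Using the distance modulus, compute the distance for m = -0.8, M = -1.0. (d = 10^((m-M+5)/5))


d = 10^((m - M + 5)/5) = 10^((-0.8 - -1.0 + 5)/5) = 10.9648

10.9648 pc


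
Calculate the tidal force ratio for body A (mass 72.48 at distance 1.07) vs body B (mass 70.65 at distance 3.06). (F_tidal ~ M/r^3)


Ratio = (M1/r1^3) / (M2/r2^3) = (72.48/1.07^3) / (70.65/3.06^3) = 23.9949

23.9949


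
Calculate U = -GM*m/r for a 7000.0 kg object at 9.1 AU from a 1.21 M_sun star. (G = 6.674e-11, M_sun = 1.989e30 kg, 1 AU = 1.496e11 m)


M = 1.21 * 1.989e30 kg = 2.40669e+30 kg; r = 9.1 AU * 1.496e11 m/AU = 1.36136e+12 m. U = -GM*m/r = -(6.674e-11 * 2.40669e+30 * 7000.0) / 1.36136e+12 = -8.259e+11

-8.259e+11 J


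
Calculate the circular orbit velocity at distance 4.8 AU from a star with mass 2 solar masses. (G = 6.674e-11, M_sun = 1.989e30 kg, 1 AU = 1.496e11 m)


v = sqrt(GM/r) = sqrt(6.674e-11 * 3.978e+30 / 7.181e+11) = 19228.2197

19228.2197 m/s


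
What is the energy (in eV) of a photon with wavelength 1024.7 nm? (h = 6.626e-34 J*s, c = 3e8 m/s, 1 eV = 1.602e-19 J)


E = hc/lambda = 6.626e-34 * 3e8 / 1.025e-06 = 1.940e-19 J = 1.2109 eV

1.2109 eV


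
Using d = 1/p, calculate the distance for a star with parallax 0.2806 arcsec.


d = 1/p = 1/0.2806 = 3.5638

3.5638 pc


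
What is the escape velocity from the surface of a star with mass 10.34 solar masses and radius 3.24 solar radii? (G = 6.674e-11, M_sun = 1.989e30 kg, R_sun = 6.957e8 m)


M = 10.34 * 1.989e30 kg = 2.056626e+31 kg; R = 3.24 * 6.957e8 m = 2.254068e+09 m. v_esc = sqrt(2GM/R) = sqrt(2 * 6.674e-11 * 2.056626e+31 / 2.254068e+09) = 1.104e+06

1.104e+06 m/s


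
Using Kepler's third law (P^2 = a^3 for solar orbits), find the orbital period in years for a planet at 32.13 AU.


P = a^(3/2) = 32.13^1.5 = 182.1235

182.1235 years


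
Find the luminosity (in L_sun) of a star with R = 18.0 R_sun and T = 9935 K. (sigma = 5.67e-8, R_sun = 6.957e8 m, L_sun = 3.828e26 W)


R = 18.0 * 6.957e8 m = 1.25226e+10 m. L = 4*pi*R^2*sigma*T^4 = 4*pi*(1.25226e+10)^2 * 5.67e-8 * 9935^4 = 1.088562641e+30 W. L/L_sun = 1.088562641e+30 / 3.828e26 = 2843.6851

2843.6851 L_sun


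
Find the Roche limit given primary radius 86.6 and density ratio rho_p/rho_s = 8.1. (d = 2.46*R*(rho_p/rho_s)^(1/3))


d_Roche = 2.46 * 86.6 * 8.1^(1/3) = 427.84

427.84


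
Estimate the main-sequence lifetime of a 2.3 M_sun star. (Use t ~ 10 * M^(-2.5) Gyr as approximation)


t = 10 * M^(-2.5) = 10 * 2.3^(-2.5) = 1.2465

1.2465 Gyr


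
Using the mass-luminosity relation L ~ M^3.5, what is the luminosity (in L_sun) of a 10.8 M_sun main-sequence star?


L/L_sun = (M/M_sun)^3.5 = 10.8^3.5 = 4139.8361

4139.8361 L_sun


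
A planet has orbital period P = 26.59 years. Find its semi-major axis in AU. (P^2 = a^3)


a = P^(2/3) = 26.59^(2/3) = 8.9087

8.9087 AU


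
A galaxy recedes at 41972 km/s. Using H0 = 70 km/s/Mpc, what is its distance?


d = v / H0 = 41972 / 70 = 599.6

599.6 Mpc


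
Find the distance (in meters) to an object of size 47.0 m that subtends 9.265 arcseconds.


D = size / theta_rad, theta_rad = 9.265 * pi/(180*3600) = 4.492e-05, D = 1.046e+06

1.046e+06 m


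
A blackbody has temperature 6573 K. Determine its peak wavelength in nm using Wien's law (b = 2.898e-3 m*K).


lam_max = b / T = 2.898e-3 / 6573 = 4.409e-07 m = 440.8946 nm

440.8946 nm


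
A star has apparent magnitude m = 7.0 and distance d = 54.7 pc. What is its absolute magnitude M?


M = m - 5*log10(d) + 5 = 7.0 - 5*log10(54.7) + 5 = 3.3101

3.3101


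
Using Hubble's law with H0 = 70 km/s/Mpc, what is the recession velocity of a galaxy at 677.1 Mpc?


v = H0 * d = 70 * 677.1 = 47397.0

47397.0 km/s


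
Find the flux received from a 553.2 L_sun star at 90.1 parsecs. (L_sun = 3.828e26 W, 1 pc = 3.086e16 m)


F = L / (4*pi*d^2) = 2.118e+29 / (4*pi*(2.780e+18)^2) = 2.180e-09

2.180e-09 W/m^2


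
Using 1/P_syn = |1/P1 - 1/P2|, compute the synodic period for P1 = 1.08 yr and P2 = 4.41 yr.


1/P_syn = |1/P1 - 1/P2| = |1/1.08 - 1/4.41| => P_syn = 1.4303

1.4303 years


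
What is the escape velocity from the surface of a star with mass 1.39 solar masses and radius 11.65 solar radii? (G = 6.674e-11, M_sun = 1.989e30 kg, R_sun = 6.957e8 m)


M = 1.39 * 1.989e30 kg = 2.76471e+30 kg; R = 11.65 * 6.957e8 m = 8.104905e+09 m. v_esc = sqrt(2GM/R) = sqrt(2 * 6.674e-11 * 2.76471e+30 / 8.104905e+09) = 213382.5625

213382.5625 m/s


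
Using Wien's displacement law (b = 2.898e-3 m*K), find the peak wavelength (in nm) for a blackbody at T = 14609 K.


lam_max = b / T = 2.898e-3 / 14609 = 1.984e-07 m = 198.3709 nm

198.3709 nm


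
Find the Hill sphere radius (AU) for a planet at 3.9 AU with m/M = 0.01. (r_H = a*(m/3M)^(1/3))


r_H = a * (m/3M)^(1/3) = 3.9 * (0.01/3)^(1/3) = 0.5826

0.5826 AU


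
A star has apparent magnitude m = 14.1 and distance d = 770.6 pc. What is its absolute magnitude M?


M = m - 5*log10(d) + 5 = 14.1 - 5*log10(770.6) + 5 = 4.6659

4.6659


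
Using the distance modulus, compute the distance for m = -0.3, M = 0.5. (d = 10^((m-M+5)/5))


d = 10^((m - M + 5)/5) = 10^((-0.3 - 0.5 + 5)/5) = 6.9183

6.9183 pc


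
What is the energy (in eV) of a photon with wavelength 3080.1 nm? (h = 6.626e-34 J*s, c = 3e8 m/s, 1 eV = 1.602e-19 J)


E = hc/lambda = 6.626e-34 * 3e8 / 3.080e-06 = 6.454e-20 J = 0.4029 eV

0.4029 eV


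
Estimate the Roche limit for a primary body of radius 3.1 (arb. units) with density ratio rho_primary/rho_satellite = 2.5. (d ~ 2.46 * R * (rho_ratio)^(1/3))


d_Roche = 2.46 * 3.1 * 2.5^(1/3) = 10.3501

10.3501


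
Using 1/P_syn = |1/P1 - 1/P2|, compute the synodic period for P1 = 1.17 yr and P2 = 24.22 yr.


1/P_syn = |1/P1 - 1/P2| = |1/1.17 - 1/24.22| => P_syn = 1.2294

1.2294 years


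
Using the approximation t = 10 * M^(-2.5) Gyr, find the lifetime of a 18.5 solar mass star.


t = 10 * M^(-2.5) = 10 * 18.5^(-2.5) = 0.0068

0.0068 Gyr


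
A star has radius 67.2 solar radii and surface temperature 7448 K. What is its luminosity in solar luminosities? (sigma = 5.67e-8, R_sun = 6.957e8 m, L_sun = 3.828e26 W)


R = 67.2 * 6.957e8 m = 4.675104e+10 m. L = 4*pi*R^2*sigma*T^4 = 4*pi*(4.675104e+10)^2 * 5.67e-8 * 7448^4 = 4.792191314e+30 W. L/L_sun = 4.792191314e+30 / 3.828e26 = 12518.7861

12518.7861 L_sun


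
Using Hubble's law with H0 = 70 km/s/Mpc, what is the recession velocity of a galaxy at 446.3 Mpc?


v = H0 * d = 70 * 446.3 = 31241.0

31241.0 km/s


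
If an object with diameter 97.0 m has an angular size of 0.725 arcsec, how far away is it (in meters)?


D = size / theta_rad, theta_rad = 0.725 * pi/(180*3600) = 3.515e-06, D = 2.760e+07

2.760e+07 m


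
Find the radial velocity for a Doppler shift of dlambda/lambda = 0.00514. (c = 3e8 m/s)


v = (dlambda/lambda) * c = 0.00514 * 3e8 = 1.542e+06

1.542e+06 m/s


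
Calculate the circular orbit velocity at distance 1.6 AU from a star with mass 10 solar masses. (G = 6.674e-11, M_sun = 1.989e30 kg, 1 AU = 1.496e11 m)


v = sqrt(GM/r) = sqrt(6.674e-11 * 1.989e+31 / 2.394e+11) = 74470.5746

74470.5746 m/s


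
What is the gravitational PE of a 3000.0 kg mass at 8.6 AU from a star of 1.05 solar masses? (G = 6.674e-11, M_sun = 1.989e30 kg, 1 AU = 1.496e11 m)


M = 1.05 * 1.989e30 kg = 2.08845e+30 kg; r = 8.6 AU * 1.496e11 m/AU = 1.28656e+12 m. U = -GM*m/r = -(6.674e-11 * 2.08845e+30 * 3000.0) / 1.28656e+12 = -3.250e+11

-3.250e+11 J


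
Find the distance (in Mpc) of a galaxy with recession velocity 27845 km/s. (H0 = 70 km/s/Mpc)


d = v / H0 = 27845 / 70 = 397.7857

397.7857 Mpc


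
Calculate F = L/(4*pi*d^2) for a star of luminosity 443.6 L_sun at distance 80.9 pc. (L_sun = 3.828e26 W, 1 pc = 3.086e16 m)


F = L / (4*pi*d^2) = 1.698e+29 / (4*pi*(2.497e+18)^2) = 2.168e-09

2.168e-09 W/m^2


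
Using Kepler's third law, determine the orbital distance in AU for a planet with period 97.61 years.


a = P^(2/3) = 97.61^(2/3) = 21.1997

21.1997 AU


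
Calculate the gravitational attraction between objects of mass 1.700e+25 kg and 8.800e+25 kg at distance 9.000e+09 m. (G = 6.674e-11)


F = G*m1*m2/r^2 = 6.674e-11 * 1.700e+25 * 8.800e+25 / (9.000e+09)^2 = 6.674e-11 * 1.496e+51 / 8.100e+19 = 1.233e+21

1.233e+21 N


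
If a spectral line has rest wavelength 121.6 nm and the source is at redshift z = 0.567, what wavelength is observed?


lam_obs = lam_emit * (1 + z) = 121.6 * (1 + 0.567) = 190.5472

190.5472 nm


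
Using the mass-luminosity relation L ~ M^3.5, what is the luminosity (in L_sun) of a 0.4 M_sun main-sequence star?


L/L_sun = (M/M_sun)^3.5 = 0.4^3.5 = 0.0405

0.0405 L_sun


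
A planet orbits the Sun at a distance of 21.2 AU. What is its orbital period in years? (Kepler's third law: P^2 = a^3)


P = a^(3/2) = 21.2^1.5 = 97.6121

97.6121 years


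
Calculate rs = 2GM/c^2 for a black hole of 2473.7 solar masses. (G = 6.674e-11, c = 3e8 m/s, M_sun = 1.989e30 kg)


M = 2473.7 * 1.989e30 kg = 4.9201893e+33 kg. rs = 2GM/c^2 = 2 * 6.674e-11 * 4.9201893e+33 / (3e8)^2 = 7.297e+06

7.297e+06 m


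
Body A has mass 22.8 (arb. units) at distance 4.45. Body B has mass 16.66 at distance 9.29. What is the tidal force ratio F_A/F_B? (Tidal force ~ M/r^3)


Ratio = (M1/r1^3) / (M2/r2^3) = (22.8/4.45^3) / (16.66/9.29^3) = 12.4517

12.4517


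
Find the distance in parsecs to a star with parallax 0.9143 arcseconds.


d = 1/p = 1/0.9143 = 1.0937

1.0937 pc


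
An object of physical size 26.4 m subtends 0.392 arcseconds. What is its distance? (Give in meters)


D = size / theta_rad, theta_rad = 0.392 * pi/(180*3600) = 1.900e-06, D = 1.389e+07

1.389e+07 m


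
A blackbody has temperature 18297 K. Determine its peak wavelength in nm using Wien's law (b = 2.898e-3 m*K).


lam_max = b / T = 2.898e-3 / 18297 = 1.584e-07 m = 158.3866 nm

158.3866 nm


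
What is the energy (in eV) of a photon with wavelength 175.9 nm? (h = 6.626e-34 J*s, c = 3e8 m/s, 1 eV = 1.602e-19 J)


E = hc/lambda = 6.626e-34 * 3e8 / 1.759e-07 = 1.130e-18 J = 7.0541 eV

7.0541 eV


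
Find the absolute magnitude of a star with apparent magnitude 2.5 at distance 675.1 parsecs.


M = m - 5*log10(d) + 5 = 2.5 - 5*log10(675.1) + 5 = -6.6468

-6.6468


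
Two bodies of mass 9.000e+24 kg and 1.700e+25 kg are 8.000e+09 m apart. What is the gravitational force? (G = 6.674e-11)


F = G*m1*m2/r^2 = 6.674e-11 * 9.000e+24 * 1.700e+25 / (8.000e+09)^2 = 6.674e-11 * 1.530e+50 / 6.400e+19 = 1.596e+20

1.596e+20 N


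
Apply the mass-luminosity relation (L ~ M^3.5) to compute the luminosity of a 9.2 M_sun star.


L/L_sun = (M/M_sun)^3.5 = 9.2^3.5 = 2361.8776

2361.8776 L_sun


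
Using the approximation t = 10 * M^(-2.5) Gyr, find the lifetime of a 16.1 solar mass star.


t = 10 * M^(-2.5) = 10 * 16.1^(-2.5) = 0.0096

0.0096 Gyr


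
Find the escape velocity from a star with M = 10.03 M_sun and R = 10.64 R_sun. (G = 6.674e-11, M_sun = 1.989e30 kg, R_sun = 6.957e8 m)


M = 10.03 * 1.989e30 kg = 1.994967e+31 kg; R = 10.64 * 6.957e8 m = 7.402248e+09 m. v_esc = sqrt(2GM/R) = sqrt(2 * 6.674e-11 * 1.994967e+31 / 7.402248e+09) = 599782.9852

599782.9852 m/s


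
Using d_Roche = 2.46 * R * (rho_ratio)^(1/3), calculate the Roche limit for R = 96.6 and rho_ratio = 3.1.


d_Roche = 2.46 * 96.6 * 3.1^(1/3) = 346.497

346.497


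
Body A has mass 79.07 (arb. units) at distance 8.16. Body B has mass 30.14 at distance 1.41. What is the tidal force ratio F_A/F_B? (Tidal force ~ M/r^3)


Ratio = (M1/r1^3) / (M2/r2^3) = (79.07/8.16^3) / (30.14/1.41^3) = 0.0135

0.0135


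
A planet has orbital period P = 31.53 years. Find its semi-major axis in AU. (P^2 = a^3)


a = P^(2/3) = 31.53^(2/3) = 9.9804

9.9804 AU


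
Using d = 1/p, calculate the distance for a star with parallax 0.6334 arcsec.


d = 1/p = 1/0.6334 = 1.5788

1.5788 pc


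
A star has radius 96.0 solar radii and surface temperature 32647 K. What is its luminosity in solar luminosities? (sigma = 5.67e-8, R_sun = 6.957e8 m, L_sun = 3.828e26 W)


R = 96.0 * 6.957e8 m = 6.67872e+10 m. L = 4*pi*R^2*sigma*T^4 = 4*pi*(6.67872e+10)^2 * 5.67e-8 * 32647^4 = 3.610376657e+33 W. L/L_sun = 3.610376657e+33 / 3.828e26 = 9.431e+06

9.431e+06 L_sun


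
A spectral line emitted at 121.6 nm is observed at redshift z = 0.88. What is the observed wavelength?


lam_obs = lam_emit * (1 + z) = 121.6 * (1 + 0.88) = 228.608

228.608 nm


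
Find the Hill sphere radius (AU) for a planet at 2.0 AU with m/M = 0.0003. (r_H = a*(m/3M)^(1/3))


r_H = a * (m/3M)^(1/3) = 2.0 * (0.0003/3)^(1/3) = 0.0928

0.0928 AU


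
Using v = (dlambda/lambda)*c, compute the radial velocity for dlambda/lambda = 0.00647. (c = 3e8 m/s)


v = (dlambda/lambda) * c = 0.00647 * 3e8 = 1.941e+06

1.941e+06 m/s


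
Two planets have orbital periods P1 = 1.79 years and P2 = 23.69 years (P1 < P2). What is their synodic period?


1/P_syn = |1/P1 - 1/P2| = |1/1.79 - 1/23.69| => P_syn = 1.9363

1.9363 years


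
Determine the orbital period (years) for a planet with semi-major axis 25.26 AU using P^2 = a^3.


P = a^(3/2) = 25.26^1.5 = 126.9551

126.9551 years


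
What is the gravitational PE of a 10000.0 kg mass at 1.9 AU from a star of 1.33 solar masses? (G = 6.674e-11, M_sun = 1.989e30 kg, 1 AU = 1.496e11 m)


M = 1.33 * 1.989e30 kg = 2.64537e+30 kg; r = 1.9 AU * 1.496e11 m/AU = 2.8424e+11 m. U = -GM*m/r = -(6.674e-11 * 2.64537e+30 * 10000.0) / 2.8424e+11 = -6.211e+12

-6.211e+12 J


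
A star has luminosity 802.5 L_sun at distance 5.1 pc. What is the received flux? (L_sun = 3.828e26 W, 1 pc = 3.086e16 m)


F = L / (4*pi*d^2) = 3.072e+29 / (4*pi*(1.574e+17)^2) = 9.869e-07

9.869e-07 W/m^2


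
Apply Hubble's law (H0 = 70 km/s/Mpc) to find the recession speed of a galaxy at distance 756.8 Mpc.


v = H0 * d = 70 * 756.8 = 52976.0

52976.0 km/s


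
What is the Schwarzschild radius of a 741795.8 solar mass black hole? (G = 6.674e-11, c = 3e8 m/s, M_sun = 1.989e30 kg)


M = 741795.8 * 1.989e30 kg = 1.475431846e+36 kg. rs = 2GM/c^2 = 2 * 6.674e-11 * 1.475431846e+36 / (3e8)^2 = 2.188e+09

2.188e+09 m


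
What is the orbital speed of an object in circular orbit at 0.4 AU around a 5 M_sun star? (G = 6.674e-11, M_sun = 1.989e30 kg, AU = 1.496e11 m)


v = sqrt(GM/r) = sqrt(6.674e-11 * 9.945e+30 / 5.984e+10) = 105317.2966

105317.2966 m/s


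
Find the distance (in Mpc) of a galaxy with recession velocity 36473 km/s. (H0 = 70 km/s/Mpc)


d = v / H0 = 36473 / 70 = 521.0429

521.0429 Mpc


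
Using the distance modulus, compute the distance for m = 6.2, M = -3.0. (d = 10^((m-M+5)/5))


d = 10^((m - M + 5)/5) = 10^((6.2 - -3.0 + 5)/5) = 691.831

691.831 pc


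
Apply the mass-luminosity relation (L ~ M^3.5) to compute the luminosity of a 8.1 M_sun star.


L/L_sun = (M/M_sun)^3.5 = 8.1^3.5 = 1512.5076

1512.5076 L_sun


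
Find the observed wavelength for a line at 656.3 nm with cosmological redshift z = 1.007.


lam_obs = lam_emit * (1 + z) = 656.3 * (1 + 1.007) = 1317.1941

1317.1941 nm


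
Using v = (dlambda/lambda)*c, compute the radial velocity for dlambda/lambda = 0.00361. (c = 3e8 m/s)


v = (dlambda/lambda) * c = 0.00361 * 3e8 = 1.083e+06

1.083e+06 m/s


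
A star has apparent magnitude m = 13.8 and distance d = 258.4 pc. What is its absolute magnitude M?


M = m - 5*log10(d) + 5 = 13.8 - 5*log10(258.4) + 5 = 6.7385

6.7385


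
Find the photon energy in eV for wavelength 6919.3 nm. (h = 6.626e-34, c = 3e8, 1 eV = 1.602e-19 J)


E = hc/lambda = 6.626e-34 * 3e8 / 6.919e-06 = 2.873e-20 J = 0.1793 eV

0.1793 eV


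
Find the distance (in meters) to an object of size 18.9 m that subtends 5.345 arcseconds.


D = size / theta_rad, theta_rad = 5.345 * pi/(180*3600) = 2.591e-05, D = 729355.4421

729355.4421 m


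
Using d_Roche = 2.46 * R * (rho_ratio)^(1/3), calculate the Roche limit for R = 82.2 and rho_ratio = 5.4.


d_Roche = 2.46 * 82.2 * 5.4^(1/3) = 354.7629

354.7629


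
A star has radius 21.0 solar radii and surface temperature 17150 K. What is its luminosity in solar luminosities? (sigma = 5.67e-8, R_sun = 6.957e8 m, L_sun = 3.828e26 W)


R = 21.0 * 6.957e8 m = 1.46097e+10 m. L = 4*pi*R^2*sigma*T^4 = 4*pi*(1.46097e+10)^2 * 5.67e-8 * 17150^4 = 1.315624694e+31 W. L/L_sun = 1.315624694e+31 / 3.828e26 = 34368.4612

34368.4612 L_sun


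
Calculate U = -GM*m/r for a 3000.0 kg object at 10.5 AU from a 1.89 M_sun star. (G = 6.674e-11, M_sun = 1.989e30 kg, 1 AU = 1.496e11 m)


M = 1.89 * 1.989e30 kg = 3.75921e+30 kg; r = 10.5 AU * 1.496e11 m/AU = 1.5708e+12 m. U = -GM*m/r = -(6.674e-11 * 3.75921e+30 * 3000.0) / 1.5708e+12 = -4.792e+11

-4.792e+11 J


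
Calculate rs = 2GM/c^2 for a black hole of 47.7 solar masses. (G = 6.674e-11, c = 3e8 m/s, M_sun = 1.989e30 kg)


M = 47.7 * 1.989e30 kg = 9.48753e+31 kg. rs = 2GM/c^2 = 2 * 6.674e-11 * 9.48753e+31 / (3e8)^2 = 140710.6116

140710.6116 m


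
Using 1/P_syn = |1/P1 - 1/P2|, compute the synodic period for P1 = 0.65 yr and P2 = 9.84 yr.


1/P_syn = |1/P1 - 1/P2| = |1/0.65 - 1/9.84| => P_syn = 0.696

0.696 years


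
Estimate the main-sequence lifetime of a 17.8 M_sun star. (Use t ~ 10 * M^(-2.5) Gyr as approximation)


t = 10 * M^(-2.5) = 10 * 17.8^(-2.5) = 0.0075

0.0075 Gyr


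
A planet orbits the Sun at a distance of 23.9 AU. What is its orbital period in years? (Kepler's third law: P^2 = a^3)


P = a^(3/2) = 23.9^1.5 = 116.8414

116.8414 years


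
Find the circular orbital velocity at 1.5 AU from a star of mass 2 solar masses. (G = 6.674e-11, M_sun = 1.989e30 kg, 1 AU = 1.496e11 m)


v = sqrt(GM/r) = sqrt(6.674e-11 * 3.978e+30 / 2.244e+11) = 34396.485

34396.485 m/s


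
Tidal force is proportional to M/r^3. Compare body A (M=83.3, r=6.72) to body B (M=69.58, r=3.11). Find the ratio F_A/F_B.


Ratio = (M1/r1^3) / (M2/r2^3) = (83.3/6.72^3) / (69.58/3.11^3) = 0.1187

0.1187


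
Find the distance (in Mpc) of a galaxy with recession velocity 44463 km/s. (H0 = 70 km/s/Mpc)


d = v / H0 = 44463 / 70 = 635.1857

635.1857 Mpc
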